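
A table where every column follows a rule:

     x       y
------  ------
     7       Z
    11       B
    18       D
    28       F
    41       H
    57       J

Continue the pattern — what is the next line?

76  L

Column x goes 7, 11, 18, 28, 41, 57 → 76 (differences are 4, 7, 10, … (increasing by 3 each time)).
Column y: Z, B, D, F, H, J → L (letters move forward 2 places in the alphabet, wrapping Z→A).
Combining the parts gives 76  L.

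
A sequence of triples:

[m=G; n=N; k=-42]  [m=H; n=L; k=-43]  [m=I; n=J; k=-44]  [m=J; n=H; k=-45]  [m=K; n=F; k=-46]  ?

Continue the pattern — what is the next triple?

M: G, H, I, J, K → L (letters move forward 1 place in the alphabet).
N — letters move back 2 places in the alphabet: N, L, J, H, F → D.
K — −1 each step: -42, -43, -44, -45, -46 → -47.
So the next triple is [m=L; n=D; k=-47].

[m=L; n=D; k=-47]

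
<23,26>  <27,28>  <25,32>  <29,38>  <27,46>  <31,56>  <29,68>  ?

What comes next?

<33,82>

For the first part, alternating steps +4, −2, +4, −2, …: 23, 27, 25, 29, 27, 31, 29 → 33.
Second part: 26, 28, 32, 38, 46, 56, 68 → 82 (differences are 2, 4, 6, … (increasing by 2 each time)).
Putting it together: <33,82>.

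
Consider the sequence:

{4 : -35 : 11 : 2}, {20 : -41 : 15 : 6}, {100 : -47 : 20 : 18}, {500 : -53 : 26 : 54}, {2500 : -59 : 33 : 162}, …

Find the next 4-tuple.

{12500 : -65 : 41 : 486}

First component: ×5 each step, so 4, 20, 100, 500, 2500 → 12500.
Second component: −6 each step, so -35, -41, -47, -53, -59 → -65.
Third component — differences are 4, 5, 6, … (increasing by 1 each time): 11, 15, 20, 26, 33 → 41.
Fourth component: 2, 6, 18, 54, 162 → 486 (×3 each step).
Combining the parts gives {12500 : -65 : 41 : 486}.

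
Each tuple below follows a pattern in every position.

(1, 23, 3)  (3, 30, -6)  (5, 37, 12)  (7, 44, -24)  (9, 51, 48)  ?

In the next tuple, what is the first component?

11

First component: 1, 3, 5, 7, 9 → 11 (+2 each step).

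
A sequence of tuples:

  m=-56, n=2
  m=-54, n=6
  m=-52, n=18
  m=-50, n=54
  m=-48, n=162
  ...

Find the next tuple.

m=-46, n=486

M: -56, -54, -52, -50, -48 → -46 (+2 each step).
N: ×3 each step, so 2, 6, 18, 54, 162 → 486.
Putting it together: m=-46, n=486.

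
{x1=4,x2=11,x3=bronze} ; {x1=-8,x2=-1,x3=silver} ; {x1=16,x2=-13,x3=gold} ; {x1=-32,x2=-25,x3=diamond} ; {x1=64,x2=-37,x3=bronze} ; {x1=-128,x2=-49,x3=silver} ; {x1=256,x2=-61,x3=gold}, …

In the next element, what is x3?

X3: repeats bronze → silver → gold → diamond, so bronze, silver, gold, diamond, bronze, silver, gold → diamond.

diamond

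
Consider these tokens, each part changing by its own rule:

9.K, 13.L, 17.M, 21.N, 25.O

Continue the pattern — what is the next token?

First component: 9, 13, 17, 21, 25 → 29 (+4 each step).
Letter goes K, L, M, N, O → P (letters move forward 1 place in the alphabet).
Combining the parts gives 29.P.

29.P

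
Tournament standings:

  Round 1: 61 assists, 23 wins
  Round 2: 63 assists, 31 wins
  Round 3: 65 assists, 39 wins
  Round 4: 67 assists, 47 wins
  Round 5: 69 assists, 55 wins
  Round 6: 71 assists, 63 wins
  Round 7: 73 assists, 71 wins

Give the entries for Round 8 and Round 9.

75 assists, 79 wins; 77 assists, 87 wins

Assists: 61, 63, 65, 67, 69, 71, 73 → 75 → 77 (+2 each step).
Wins goes 23, 31, 39, 47, 55, 63, 71 → 79 → 87 (+8 each step).
So the next two records are 75 assists, 79 wins and 77 assists, 87 wins.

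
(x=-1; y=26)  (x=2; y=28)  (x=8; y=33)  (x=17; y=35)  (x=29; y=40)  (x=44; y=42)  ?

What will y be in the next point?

47

X goes -1, 2, 8, 17, 29, 44 → 62 (differences are 3, 6, 9, … (increasing by 3 each time)).
Y — alternating steps +2, +5, +2, +5, …: 26, 28, 33, 35, 40, 42 → 47.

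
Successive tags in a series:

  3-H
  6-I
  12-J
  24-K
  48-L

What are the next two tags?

96-M, 192-N

First component — ×2 each step: 3, 6, 12, 24, 48 → 96 → 192.
Letter: letters move forward 1 place in the alphabet, so H, I, J, K, L → M → N.
So the next two tags are 96-M and 192-N.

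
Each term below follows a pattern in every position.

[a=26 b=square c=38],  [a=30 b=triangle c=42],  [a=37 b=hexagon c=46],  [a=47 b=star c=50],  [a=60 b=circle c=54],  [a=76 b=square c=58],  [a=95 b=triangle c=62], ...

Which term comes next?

A: differences are 4, 7, 10, … (increasing by 3 each time); 26, 30, 37, 47, 60, 76, 95 → 117.
B: square, triangle, hexagon, star, circle, square, triangle → hexagon (repeats square → triangle → hexagon → star → circle).
C: +4 each step; 38, 42, 46, 50, 54, 58, 62 → 66.
Putting it together: [a=117 b=hexagon c=66].

[a=117 b=hexagon c=66]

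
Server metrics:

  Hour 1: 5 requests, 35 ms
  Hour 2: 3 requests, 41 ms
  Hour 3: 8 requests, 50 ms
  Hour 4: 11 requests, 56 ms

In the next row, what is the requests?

Requests: 5, 3, 8, 11 → 19 (each term is the sum of the two before it).

19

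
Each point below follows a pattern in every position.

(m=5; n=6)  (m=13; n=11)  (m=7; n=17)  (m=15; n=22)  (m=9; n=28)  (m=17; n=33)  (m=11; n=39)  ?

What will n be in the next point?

44

N — alternating steps +5, +6, +5, +6, …: 6, 11, 17, 22, 28, 33, 39 → 44.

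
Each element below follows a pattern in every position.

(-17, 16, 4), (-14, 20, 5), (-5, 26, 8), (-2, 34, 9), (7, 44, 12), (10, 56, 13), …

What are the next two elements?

(19, 70, 16), (22, 86, 17)

First entry: alternating steps +3, +9, +3, +9, …, so -17, -14, -5, -2, 7, 10 → 19 → 22.
Second entry: 16, 20, 26, 34, 44, 56 → 70 → 86 (differences are 4, 6, 8, … (increasing by 2 each time)).
Third entry: alternating steps +1, +3, +1, +3, …, so 4, 5, 8, 9, 12, 13 → 16 → 17.
So the next two elements are (19, 70, 16) and (22, 86, 17).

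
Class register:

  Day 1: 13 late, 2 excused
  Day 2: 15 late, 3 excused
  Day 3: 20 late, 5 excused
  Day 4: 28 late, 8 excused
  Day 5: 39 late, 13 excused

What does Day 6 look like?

53 late, 21 excused

Late goes 13, 15, 20, 28, 39 → 53 (differences are 2, 5, 8, … (increasing by 3 each time)).
Excused goes 2, 3, 5, 8, 13 → 21 (each term is the sum of the two before it).
Putting it together: 53 late, 21 excused.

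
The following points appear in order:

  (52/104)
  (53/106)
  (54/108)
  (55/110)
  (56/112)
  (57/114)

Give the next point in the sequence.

First slot: 52, 53, 54, 55, 56, 57 → 58 (+1 each step).
Second slot — always 2 × the first slot: 104, 106, 108, 110, 112, 114 → 116.
Putting it together: (58/116).

(58/116)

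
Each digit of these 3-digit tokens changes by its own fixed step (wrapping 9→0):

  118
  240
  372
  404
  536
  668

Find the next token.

790

First digit — +1 each step, mod 10: 1, 2, 3, 4, 5, 6 → 7.
Second digit — +3 each step, mod 10: 1, 4, 7, 0, 3, 6 → 9.
Third digit — +2 each step, mod 10: 8, 0, 2, 4, 6, 8 → 0.
Putting it together: 790.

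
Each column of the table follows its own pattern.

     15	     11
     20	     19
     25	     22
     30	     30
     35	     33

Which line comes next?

40  41

First component: +5 each step; 15, 20, 25, 30, 35 → 40.
Second component — alternating steps +8, +3, +8, +3, …: 11, 19, 22, 30, 33 → 41.
Combining the parts gives 40  41.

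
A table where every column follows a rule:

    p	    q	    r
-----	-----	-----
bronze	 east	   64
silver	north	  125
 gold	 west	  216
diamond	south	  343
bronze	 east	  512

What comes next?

silver  north  729

Column p goes bronze, silver, gold, diamond, bronze → silver (repeats bronze → silver → gold → diamond).
Column q: repeats east → north → west → south, so east, north, west, south, east → north.
Column r: perfect cubes: 4³, 5³, 6³, …; 64, 125, 216, 343, 512 → 729.
Putting it together: silver  north  729.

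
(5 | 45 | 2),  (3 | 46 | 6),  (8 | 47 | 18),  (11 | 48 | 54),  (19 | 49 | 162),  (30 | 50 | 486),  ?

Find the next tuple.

First part: 5, 3, 8, 11, 19, 30 → 49 (each term is the sum of the two before it).
Second part: 45, 46, 47, 48, 49, 50 → 51 (+1 each step).
Third part goes 2, 6, 18, 54, 162, 486 → 1458 (×3 each step).
So the next tuple is (49 | 51 | 1458).

(49 | 51 | 1458)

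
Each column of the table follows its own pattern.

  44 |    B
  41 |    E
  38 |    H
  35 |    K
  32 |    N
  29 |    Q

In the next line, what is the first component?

26

For the first component, −3 each step: 44, 41, 38, 35, 32, 29 → 26.
For the letter, letters move forward 3 places in the alphabet: B, E, H, K, N, Q → T.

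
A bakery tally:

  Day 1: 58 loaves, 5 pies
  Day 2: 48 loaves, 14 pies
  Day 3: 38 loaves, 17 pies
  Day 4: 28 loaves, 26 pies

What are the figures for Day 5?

18 loaves, 29 pies

Loaves: −10 each step; 58, 48, 38, 28 → 18.
Pies: alternating steps +9, +3, +9, +3, …, so 5, 14, 17, 26 → 29.
So the next record is 18 loaves, 29 pies.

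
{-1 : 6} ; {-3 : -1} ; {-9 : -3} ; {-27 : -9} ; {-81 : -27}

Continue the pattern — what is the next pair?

{-243 : -81}

First part: ×3 each step; -1, -3, -9, -27, -81 → -243.
Second part: always the previous value of the first part, so 6, -1, -3, -9, -27 → -81.
Putting it together: {-243 : -81}.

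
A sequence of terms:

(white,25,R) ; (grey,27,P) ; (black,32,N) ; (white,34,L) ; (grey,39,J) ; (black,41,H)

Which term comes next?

(white,46,F)

Shade goes white, grey, black, white, grey, black → white (repeats white → grey → black).
Second value goes 25, 27, 32, 34, 39, 41 → 46 (alternating steps +2, +5, +2, +5, …).
Letter: R, P, N, L, J, H → F (letters move back 2 places in the alphabet).
Combining the parts gives (white,46,F).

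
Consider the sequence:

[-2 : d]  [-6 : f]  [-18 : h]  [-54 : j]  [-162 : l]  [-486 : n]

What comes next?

First value goes -2, -6, -18, -54, -162, -486 → -1458 (×3 each step).
For the letter, letters move forward 2 places in the alphabet: d, f, h, j, l, n → p.
So the next term is [-1458 : p].

[-1458 : p]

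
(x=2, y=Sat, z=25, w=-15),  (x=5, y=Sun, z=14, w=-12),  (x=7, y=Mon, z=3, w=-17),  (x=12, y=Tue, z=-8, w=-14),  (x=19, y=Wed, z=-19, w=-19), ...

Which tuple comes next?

X: 2, 5, 7, 12, 19 → 31 (each term is the sum of the two before it).
Y — runs through the weekdays Mon→Sun: Sat, Sun, Mon, Tue, Wed → Thu.
Z: −11 each step; 25, 14, 3, -8, -19 → -30.
For the w, alternating steps +3, −5, +3, −5, …: -15, -12, -17, -14, -19 → -16.
So the next tuple is (x=31, y=Thu, z=-30, w=-16).

(x=31, y=Thu, z=-30, w=-16)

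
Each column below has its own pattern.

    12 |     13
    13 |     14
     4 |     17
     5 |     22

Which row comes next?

For the first component, alternating steps +1, −9, +1, −9, …: 12, 13, 4, 5 → -4.
Second component — differences are 1, 3, 5, … (increasing by 2 each time): 13, 14, 17, 22 → 29.
So the next row is -4  29.

-4  29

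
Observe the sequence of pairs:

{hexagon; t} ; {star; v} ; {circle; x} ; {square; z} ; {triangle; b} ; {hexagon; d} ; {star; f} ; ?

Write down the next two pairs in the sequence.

Shape — repeats hexagon → star → circle → square → triangle: hexagon, star, circle, square, triangle, hexagon, star → circle → square.
For the letter, letters move forward 2 places in the alphabet, wrapping Z→A: t, v, x, z, b, d, f → h → j.
So the next two pairs are {circle; h} and {square; j}.

{circle; h}, {square; j}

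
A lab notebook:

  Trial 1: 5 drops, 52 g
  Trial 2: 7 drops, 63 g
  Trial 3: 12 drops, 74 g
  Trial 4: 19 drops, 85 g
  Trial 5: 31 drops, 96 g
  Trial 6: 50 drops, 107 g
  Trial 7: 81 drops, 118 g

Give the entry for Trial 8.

131 drops, 129 g

Drops: each term is the sum of the two before it; 5, 7, 12, 19, 31, 50, 81 → 131.
G: +11 each step, so 52, 63, 74, 85, 96, 107, 118 → 129.
Putting it together: 131 drops, 129 g.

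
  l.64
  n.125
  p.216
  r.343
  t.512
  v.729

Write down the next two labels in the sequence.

x.1000 then z.1331

Letter: letters move forward 2 places in the alphabet; l, n, p, r, t, v → x → z.
Second component: perfect cubes: 4³, 5³, 6³, …, so 64, 125, 216, 343, 512, 729 → 1000 → 1331.
Putting the parts together: x.1000 and then z.1331.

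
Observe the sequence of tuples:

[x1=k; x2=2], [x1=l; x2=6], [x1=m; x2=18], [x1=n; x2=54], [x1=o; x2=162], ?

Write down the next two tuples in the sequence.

X1: k, l, m, n, o → p → q (letters move forward 1 place in the alphabet).
For the x2, ×3 each step: 2, 6, 18, 54, 162 → 486 → 1458.
So the next two tuples are [x1=p; x2=486] and [x1=q; x2=1458].

[x1=p; x2=486], [x1=q; x2=1458]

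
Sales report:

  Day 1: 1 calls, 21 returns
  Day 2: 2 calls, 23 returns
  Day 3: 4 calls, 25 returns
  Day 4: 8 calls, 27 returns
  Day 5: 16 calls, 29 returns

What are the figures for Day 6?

Calls — ×2 each step: 1, 2, 4, 8, 16 → 32.
For the returns, +2 each step: 21, 23, 25, 27, 29 → 31.
Putting it together: 32 calls, 31 returns.

32 calls, 31 returns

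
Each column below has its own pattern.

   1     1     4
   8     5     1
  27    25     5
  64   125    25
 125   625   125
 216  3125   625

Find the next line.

For the first component, perfect cubes: 1³, 2³, 3³, …: 1, 8, 27, 64, 125, 216 → 343.
Second component: ×5 each step, so 1, 5, 25, 125, 625, 3125 → 15625.
For the third component, always the previous value of the second component: 4, 1, 5, 25, 125, 625 → 3125.
Combining the parts gives 343  15625  3125.

343  15625  3125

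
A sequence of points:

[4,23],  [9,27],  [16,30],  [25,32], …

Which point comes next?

[36,33]

First part: perfect squares: 2², 3², 4², …, so 4, 9, 16, 25 → 36.
Second part: 23, 27, 30, 32 → 33 (differences are 4, 3, 2, … (decreasing by 1 each time)).
Putting it together: [36,33].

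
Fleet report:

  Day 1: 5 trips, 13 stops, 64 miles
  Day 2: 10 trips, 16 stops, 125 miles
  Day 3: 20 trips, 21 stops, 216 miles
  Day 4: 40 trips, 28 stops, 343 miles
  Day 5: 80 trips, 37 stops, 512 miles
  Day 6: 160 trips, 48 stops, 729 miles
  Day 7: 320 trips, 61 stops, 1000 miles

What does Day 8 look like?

640 trips, 76 stops, 1331 miles

Trips: ×2 each step, so 5, 10, 20, 40, 80, 160, 320 → 640.
Stops goes 13, 16, 21, 28, 37, 48, 61 → 76 (differences are 3, 5, 7, … (increasing by 2 each time)).
Miles — perfect cubes: 4³, 5³, 6³, …: 64, 125, 216, 343, 512, 729, 1000 → 1331.
Putting it together: 640 trips, 76 stops, 1331 miles.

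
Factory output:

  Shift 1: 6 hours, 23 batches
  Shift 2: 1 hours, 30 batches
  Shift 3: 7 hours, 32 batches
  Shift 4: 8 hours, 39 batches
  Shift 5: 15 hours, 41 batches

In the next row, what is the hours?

23

Hours: 6, 1, 7, 8, 15 → 23 (each term is the sum of the two before it).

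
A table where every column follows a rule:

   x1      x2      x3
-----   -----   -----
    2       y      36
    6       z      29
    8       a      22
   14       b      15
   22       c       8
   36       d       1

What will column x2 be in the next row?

For the column x1, each term is the sum of the two before it: 2, 6, 8, 14, 22, 36 → 58.
Column x2: letters move forward 1 place in the alphabet, wrapping Z→A, so y, z, a, b, c, d → e.
For the column x3, −7 each step: 36, 29, 22, 15, 8, 1 → -6.

e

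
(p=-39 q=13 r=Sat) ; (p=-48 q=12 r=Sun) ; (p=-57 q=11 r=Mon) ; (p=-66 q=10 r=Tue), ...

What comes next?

P: −9 each step, so -39, -48, -57, -66 → -75.
Q: 13, 12, 11, 10 → 9 (−1 each step).
R — runs through the weekdays Mon→Sun: Sat, Sun, Mon, Tue → Wed.
So the next element is (p=-75 q=9 r=Wed).

(p=-75 q=9 r=Wed)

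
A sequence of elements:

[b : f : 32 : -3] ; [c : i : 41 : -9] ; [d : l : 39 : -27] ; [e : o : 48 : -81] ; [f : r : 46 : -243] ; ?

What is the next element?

[g : u : 55 : -729]

First letter: letters move forward 1 place in the alphabet; b, c, d, e, f → g.
Second letter goes f, i, l, o, r → u (letters move forward 3 places in the alphabet).
Third slot goes 32, 41, 39, 48, 46 → 55 (alternating steps +9, −2, +9, −2, …).
Fourth slot: ×3 each step; -3, -9, -27, -81, -243 → -729.
Putting it together: [g : u : 55 : -729].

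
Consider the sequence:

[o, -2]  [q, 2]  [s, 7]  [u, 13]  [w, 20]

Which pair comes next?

Letter goes o, q, s, u, w → y (letters move forward 2 places in the alphabet).
For the second slot, differences are 4, 5, 6, … (increasing by 1 each time): -2, 2, 7, 13, 20 → 28.
So the next pair is [y, 28].

[y, 28]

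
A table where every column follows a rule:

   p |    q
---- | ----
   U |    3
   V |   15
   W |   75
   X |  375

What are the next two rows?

Y  1875; Z  9375

For the column p, letters move forward 1 place in the alphabet: U, V, W, X → Y → Z.
For the column q, ×5 each step: 3, 15, 75, 375 → 1875 → 9375.
So the next two rows are Y  1875 and Z  9375.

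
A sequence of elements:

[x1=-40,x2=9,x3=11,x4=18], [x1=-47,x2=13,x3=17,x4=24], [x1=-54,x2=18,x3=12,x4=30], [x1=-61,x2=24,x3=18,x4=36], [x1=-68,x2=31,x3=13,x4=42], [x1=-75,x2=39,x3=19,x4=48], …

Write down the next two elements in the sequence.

For the x1, −7 each step: -40, -47, -54, -61, -68, -75 → -82 → -89.
X2 — differences are 4, 5, 6, … (increasing by 1 each time): 9, 13, 18, 24, 31, 39 → 48 → 58.
X3 goes 11, 17, 12, 18, 13, 19 → 14 → 20 (alternating steps +6, −5, +6, −5, …).
X4: 18, 24, 30, 36, 42, 48 → 54 → 60 (+6 each step).
Putting the parts together: [x1=-82,x2=48,x3=14,x4=54] and then [x1=-89,x2=58,x3=20,x4=60].

[x1=-82,x2=48,x3=14,x4=54], [x1=-89,x2=58,x3=20,x4=60]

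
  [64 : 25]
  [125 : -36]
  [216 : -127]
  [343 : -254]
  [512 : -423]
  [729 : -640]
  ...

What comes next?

First part: perfect cubes: 4³, 5³, 6³, …; 64, 125, 216, 343, 512, 729 → 1000.
Second part: together with the first part always sums to 89, so 25, -36, -127, -254, -423, -640 → -911.
Combining the parts gives [1000 : -911].

[1000 : -911]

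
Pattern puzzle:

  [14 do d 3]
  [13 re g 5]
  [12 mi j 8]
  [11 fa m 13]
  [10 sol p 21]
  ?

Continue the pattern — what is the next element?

[9 la s 34]

First coordinate: −1 each step, so 14, 13, 12, 11, 10 → 9.
Note goes do, re, mi, fa, sol → la (runs through the solfège scale do→ti).
Letter: letters move forward 3 places in the alphabet, so d, g, j, m, p → s.
Fourth coordinate — each term is the sum of the two before it: 3, 5, 8, 13, 21 → 34.
Putting it together: [9 la s 34].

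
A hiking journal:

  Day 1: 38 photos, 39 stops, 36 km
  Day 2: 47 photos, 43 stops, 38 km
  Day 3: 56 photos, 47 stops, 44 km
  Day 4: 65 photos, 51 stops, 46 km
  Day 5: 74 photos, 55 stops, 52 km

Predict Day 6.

83 photos, 59 stops, 54 km

For the photos, +9 each step: 38, 47, 56, 65, 74 → 83.
Stops: +4 each step, so 39, 43, 47, 51, 55 → 59.
For the km, alternating steps +2, +6, +2, +6, …: 36, 38, 44, 46, 52 → 54.
Combining the parts gives 83 photos, 59 stops, 54 km.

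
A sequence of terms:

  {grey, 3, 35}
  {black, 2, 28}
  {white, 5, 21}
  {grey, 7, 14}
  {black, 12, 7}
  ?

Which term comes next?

{white, 19, 0}

Shade: grey, black, white, grey, black → white (repeats grey → black → white).
Second component: 3, 2, 5, 7, 12 → 19 (each term is the sum of the two before it).
Third component — −7 each step: 35, 28, 21, 14, 7 → 0.
Putting it together: {white, 19, 0}.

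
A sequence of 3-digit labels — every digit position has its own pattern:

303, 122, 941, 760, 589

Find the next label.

308

First digit goes 3, 1, 9, 7, 5 → 3 (−2 each step, mod 10).
Second digit goes 0, 2, 4, 6, 8 → 0 (+2 each step, mod 10).
Third digit: −1 each step, mod 10, so 3, 2, 1, 0, 9 → 8.
Putting it together: 308.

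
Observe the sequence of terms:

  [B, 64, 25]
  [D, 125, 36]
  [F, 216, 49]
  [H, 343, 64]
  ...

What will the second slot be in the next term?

512

Letter goes B, D, F, H → J (letters move forward 2 places in the alphabet).
Second slot goes 64, 125, 216, 343 → 512 (perfect cubes: 4³, 5³, 6³, …).
Third slot — perfect squares: 5², 6², 7², …: 25, 36, 49, 64 → 81.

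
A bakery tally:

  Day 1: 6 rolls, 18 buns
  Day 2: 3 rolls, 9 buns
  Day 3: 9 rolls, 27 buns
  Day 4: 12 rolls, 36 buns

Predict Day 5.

Rolls: 6, 3, 9, 12 → 21 (each term is the sum of the two before it).
Buns: always 3 × the rolls; 18, 9, 27, 36 → 63.
Combining the parts gives 21 rolls, 63 buns.

21 rolls, 63 buns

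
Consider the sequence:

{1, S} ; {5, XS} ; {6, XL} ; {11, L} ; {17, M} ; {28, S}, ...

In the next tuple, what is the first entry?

45

First entry: each term is the sum of the two before it; 1, 5, 6, 11, 17, 28 → 45.
Size: repeats S → XS → XL → L → M, so S, XS, XL, L, M, S → XS.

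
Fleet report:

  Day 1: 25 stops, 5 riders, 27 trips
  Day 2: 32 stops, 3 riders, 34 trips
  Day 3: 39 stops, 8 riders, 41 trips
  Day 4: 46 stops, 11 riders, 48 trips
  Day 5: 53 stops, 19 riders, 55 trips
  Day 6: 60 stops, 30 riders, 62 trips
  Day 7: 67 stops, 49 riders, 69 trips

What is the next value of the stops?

For the stops, +7 each step: 25, 32, 39, 46, 53, 60, 67 → 74.
For the riders, each term is the sum of the two before it: 5, 3, 8, 11, 19, 30, 49 → 79.
Trips: always 2 more than the stops; 27, 34, 41, 48, 55, 62, 69 → 76.

74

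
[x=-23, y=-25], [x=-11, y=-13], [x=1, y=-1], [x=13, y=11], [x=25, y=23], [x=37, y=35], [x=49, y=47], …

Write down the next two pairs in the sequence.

[x=61, y=59], [x=73, y=71]

X: +12 each step; -23, -11, 1, 13, 25, 37, 49 → 61 → 73.
Y: -25, -13, -1, 11, 23, 35, 47 → 59 → 71 (always 2 less than the x).
Putting the parts together: [x=61, y=59] and then [x=73, y=71].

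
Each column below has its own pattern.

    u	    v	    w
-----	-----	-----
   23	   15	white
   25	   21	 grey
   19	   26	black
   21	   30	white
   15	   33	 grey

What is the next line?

Column u: alternating steps +2, −6, +2, −6, …, so 23, 25, 19, 21, 15 → 17.
For the column v, differences are 6, 5, 4, … (decreasing by 1 each time): 15, 21, 26, 30, 33 → 35.
Column w: repeats white → grey → black, so white, grey, black, white, grey → black.
Combining the parts gives 17  35  black.

17  35  black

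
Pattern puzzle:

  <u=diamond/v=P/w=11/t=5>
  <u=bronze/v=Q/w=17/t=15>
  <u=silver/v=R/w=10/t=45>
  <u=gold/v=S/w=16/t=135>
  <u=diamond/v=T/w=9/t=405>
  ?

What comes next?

<u=bronze/v=U/w=15/t=1215>

For the u, repeats diamond → bronze → silver → gold: diamond, bronze, silver, gold, diamond → bronze.
V goes P, Q, R, S, T → U (letters move forward 1 place in the alphabet).
W goes 11, 17, 10, 16, 9 → 15 (alternating steps +6, −7, +6, −7, …).
T goes 5, 15, 45, 135, 405 → 1215 (×3 each step).
So the next element is <u=bronze/v=U/w=15/t=1215>.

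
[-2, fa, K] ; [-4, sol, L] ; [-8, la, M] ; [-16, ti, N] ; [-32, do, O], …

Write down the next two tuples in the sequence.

[-64, re, P], [-128, mi, Q]

First part: ×2 each step; -2, -4, -8, -16, -32 → -64 → -128.
Note: fa, sol, la, ti, do → re → mi (runs through the solfège scale do→ti).
Letter: letters move forward 1 place in the alphabet; K, L, M, N, O → P → Q.
So the next two tuples are [-64, re, P] and [-128, mi, Q].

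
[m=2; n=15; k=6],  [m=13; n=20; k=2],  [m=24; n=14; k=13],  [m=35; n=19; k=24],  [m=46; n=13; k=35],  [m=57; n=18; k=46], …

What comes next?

[m=68; n=12; k=57]

M: 2, 13, 24, 35, 46, 57 → 68 (+11 each step).
N goes 15, 20, 14, 19, 13, 18 → 12 (alternating steps +5, −6, +5, −6, …).
K: always the previous value of the m; 6, 2, 13, 24, 35, 46 → 57.
So the next tuple is [m=68; n=12; k=57].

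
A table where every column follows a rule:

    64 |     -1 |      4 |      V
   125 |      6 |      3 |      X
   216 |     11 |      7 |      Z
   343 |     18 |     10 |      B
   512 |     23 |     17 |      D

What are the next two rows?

729  30  27  F; 1000  35  44  H

First component: perfect cubes: 4³, 5³, 6³, …; 64, 125, 216, 343, 512 → 729 → 1000.
Second component goes -1, 6, 11, 18, 23 → 30 → 35 (alternating steps +7, +5, +7, +5, …).
Third component goes 4, 3, 7, 10, 17 → 27 → 44 (each term is the sum of the two before it).
Letter — letters move forward 2 places in the alphabet, wrapping Z→A: V, X, Z, B, D → F → H.
Putting the parts together: 729  30  27  F and then 1000  35  44  H.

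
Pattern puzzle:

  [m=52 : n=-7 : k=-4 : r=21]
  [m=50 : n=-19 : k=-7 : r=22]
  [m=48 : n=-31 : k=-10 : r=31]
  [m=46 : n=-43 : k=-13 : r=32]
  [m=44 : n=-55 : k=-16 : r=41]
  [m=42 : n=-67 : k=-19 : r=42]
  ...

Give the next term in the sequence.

[m=40 : n=-79 : k=-22 : r=51]

M: 52, 50, 48, 46, 44, 42 → 40 (−2 each step).
N — −12 each step: -7, -19, -31, -43, -55, -67 → -79.
For the k, −3 each step: -4, -7, -10, -13, -16, -19 → -22.
R: alternating steps +1, +9, +1, +9, …; 21, 22, 31, 32, 41, 42 → 51.
So the next term is [m=40 : n=-79 : k=-22 : r=51].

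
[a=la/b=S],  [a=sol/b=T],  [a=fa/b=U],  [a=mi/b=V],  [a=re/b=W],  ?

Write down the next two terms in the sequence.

[a=do/b=X], [a=ti/b=Y]

For the a, runs backward through the solfège scale do→ti: la, sol, fa, mi, re → do → ti.
B goes S, T, U, V, W → X → Y (letters move forward 1 place in the alphabet).
So the next two terms are [a=do/b=X] and [a=ti/b=Y].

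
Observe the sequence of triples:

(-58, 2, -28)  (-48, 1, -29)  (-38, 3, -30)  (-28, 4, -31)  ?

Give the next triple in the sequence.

First value goes -58, -48, -38, -28 → -18 (+10 each step).
For the second value, each term is the sum of the two before it: 2, 1, 3, 4 → 7.
Third value: -28, -29, -30, -31 → -32 (−1 each step).
Combining the parts gives (-18, 7, -32).

(-18, 7, -32)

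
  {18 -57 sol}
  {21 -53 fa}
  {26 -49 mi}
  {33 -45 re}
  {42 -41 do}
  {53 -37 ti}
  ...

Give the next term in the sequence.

{66 -33 la}

First component — differences are 3, 5, 7, … (increasing by 2 each time): 18, 21, 26, 33, 42, 53 → 66.
Second component: +4 each step, so -57, -53, -49, -45, -41, -37 → -33.
Note goes sol, fa, mi, re, do, ti → la (runs backward through the solfège scale do→ti).
Combining the parts gives {66 -33 la}.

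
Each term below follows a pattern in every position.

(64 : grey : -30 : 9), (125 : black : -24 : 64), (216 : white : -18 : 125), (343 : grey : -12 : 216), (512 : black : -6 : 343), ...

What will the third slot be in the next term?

0

First slot: perfect cubes: 4³, 5³, 6³, …, so 64, 125, 216, 343, 512 → 729.
Shade goes grey, black, white, grey, black → white (repeats grey → black → white).
Third slot: -30, -24, -18, -12, -6 → 0 (+6 each step).
Fourth slot: 9, 64, 125, 216, 343 → 512 (always the previous value of the first slot).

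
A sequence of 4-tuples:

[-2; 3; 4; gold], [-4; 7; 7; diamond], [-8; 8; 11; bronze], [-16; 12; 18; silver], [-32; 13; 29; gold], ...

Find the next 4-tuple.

First value: -2, -4, -8, -16, -32 → -64 (×2 each step).
Second value — alternating steps +4, +1, +4, +1, …: 3, 7, 8, 12, 13 → 17.
Third value: each term is the sum of the two before it, so 4, 7, 11, 18, 29 → 47.
Rank goes gold, diamond, bronze, silver, gold → diamond (repeats gold → diamond → bronze → silver).
Putting it together: [-64; 17; 47; diamond].

[-64; 17; 47; diamond]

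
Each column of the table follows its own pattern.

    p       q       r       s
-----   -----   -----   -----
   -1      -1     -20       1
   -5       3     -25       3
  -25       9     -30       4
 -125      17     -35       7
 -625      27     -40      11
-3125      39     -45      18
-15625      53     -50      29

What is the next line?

Column p: -1, -5, -25, -125, -625, -3125, -15625 → -78125 (×5 each step).
Column q: differences are 4, 6, 8, … (increasing by 2 each time), so -1, 3, 9, 17, 27, 39, 53 → 69.
For the column r, −5 each step: -20, -25, -30, -35, -40, -45, -50 → -55.
Column s goes 1, 3, 4, 7, 11, 18, 29 → 47 (each term is the sum of the two before it).
So the next line is -78125  69  -55  47.

-78125  69  -55  47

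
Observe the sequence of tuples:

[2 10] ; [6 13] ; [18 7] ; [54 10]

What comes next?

First coordinate — ×3 each step: 2, 6, 18, 54 → 162.
Second coordinate — alternating steps +3, −6, +3, −6, …: 10, 13, 7, 10 → 4.
So the next tuple is [162 4].

[162 4]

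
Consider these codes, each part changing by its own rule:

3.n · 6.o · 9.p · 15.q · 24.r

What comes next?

For the first component, each term is the sum of the two before it: 3, 6, 9, 15, 24 → 39.
Letter: letters move forward 1 place in the alphabet; n, o, p, q, r → s.
Putting it together: 39.s.

39.s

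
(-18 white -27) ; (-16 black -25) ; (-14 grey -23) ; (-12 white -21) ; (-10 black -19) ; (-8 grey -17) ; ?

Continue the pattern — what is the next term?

(-6 white -15)

First value — +2 each step: -18, -16, -14, -12, -10, -8 → -6.
Shade — repeats white → black → grey: white, black, grey, white, black, grey → white.
Third value: always 9 less than the first value; -27, -25, -23, -21, -19, -17 → -15.
Putting it together: (-6 white -15).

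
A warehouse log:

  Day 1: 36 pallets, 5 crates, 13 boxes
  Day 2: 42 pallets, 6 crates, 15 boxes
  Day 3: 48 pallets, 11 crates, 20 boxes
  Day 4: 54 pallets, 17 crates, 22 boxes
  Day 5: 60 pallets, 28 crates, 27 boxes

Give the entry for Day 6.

Pallets — +6 each step: 36, 42, 48, 54, 60 → 66.
Crates: each term is the sum of the two before it, so 5, 6, 11, 17, 28 → 45.
Boxes: 13, 15, 20, 22, 27 → 29 (alternating steps +2, +5, +2, +5, …).
Combining the parts gives 66 pallets, 45 crates, 29 boxes.

66 pallets, 45 crates, 29 boxes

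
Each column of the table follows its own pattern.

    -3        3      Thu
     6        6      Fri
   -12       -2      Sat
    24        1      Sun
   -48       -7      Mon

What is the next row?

96  -4  Tue

First component — ×(-2) each step: -3, 6, -12, 24, -48 → 96.
Second component: 3, 6, -2, 1, -7 → -4 (alternating steps +3, −8, +3, −8, …).
Day: Thu, Fri, Sat, Sun, Mon → Tue (runs through the weekdays Mon→Sun).
Combining the parts gives 96  -4  Tue.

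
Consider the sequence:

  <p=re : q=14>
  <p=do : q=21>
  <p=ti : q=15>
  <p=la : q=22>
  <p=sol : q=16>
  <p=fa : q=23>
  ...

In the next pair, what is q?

Q: 14, 21, 15, 22, 16, 23 → 17 (alternating steps +7, −6, +7, −6, …).

17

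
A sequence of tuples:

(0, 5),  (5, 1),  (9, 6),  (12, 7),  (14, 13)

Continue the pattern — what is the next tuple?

First coordinate goes 0, 5, 9, 12, 14 → 15 (differences are 5, 4, 3, … (decreasing by 1 each time)).
Second coordinate: 5, 1, 6, 7, 13 → 20 (each term is the sum of the two before it).
Putting it together: (15, 20).

(15, 20)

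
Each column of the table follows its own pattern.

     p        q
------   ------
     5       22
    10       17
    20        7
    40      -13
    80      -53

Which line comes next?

Column p — ×2 each step: 5, 10, 20, 40, 80 → 160.
Column q: together with the column p always sums to 27; 22, 17, 7, -13, -53 → -133.
Combining the parts gives 160  -133.

160  -133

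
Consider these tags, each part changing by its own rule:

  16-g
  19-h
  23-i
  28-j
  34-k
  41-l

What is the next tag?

49-m

First component: 16, 19, 23, 28, 34, 41 → 49 (differences are 3, 4, 5, … (increasing by 1 each time)).
Letter: g, h, i, j, k, l → m (letters move forward 1 place in the alphabet).
So the next tag is 49-m.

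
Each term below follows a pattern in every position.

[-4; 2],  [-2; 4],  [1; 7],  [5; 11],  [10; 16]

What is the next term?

[16; 22]

First slot: -4, -2, 1, 5, 10 → 16 (differences are 2, 3, 4, … (increasing by 1 each time)).
For the second slot, always 6 more than the first slot: 2, 4, 7, 11, 16 → 22.
So the next term is [16; 22].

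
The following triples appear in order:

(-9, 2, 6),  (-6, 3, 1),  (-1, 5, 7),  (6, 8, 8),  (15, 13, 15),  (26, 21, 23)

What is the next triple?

(39, 34, 38)

First slot: -9, -6, -1, 6, 15, 26 → 39 (differences are 3, 5, 7, … (increasing by 2 each time)).
Second slot: each term is the sum of the two before it; 2, 3, 5, 8, 13, 21 → 34.
Third slot — each term is the sum of the two before it: 6, 1, 7, 8, 15, 23 → 38.
Combining the parts gives (39, 34, 38).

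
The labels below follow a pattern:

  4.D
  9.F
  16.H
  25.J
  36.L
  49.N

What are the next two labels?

First component: perfect squares: 2², 3², 4², …, so 4, 9, 16, 25, 36, 49 → 64 → 81.
Letter: letters move forward 2 places in the alphabet, so D, F, H, J, L, N → P → R.
Putting the parts together: 64.P and then 81.R.

64.P, 81.R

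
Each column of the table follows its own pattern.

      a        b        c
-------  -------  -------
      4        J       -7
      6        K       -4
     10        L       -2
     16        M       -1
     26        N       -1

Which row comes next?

Column a goes 4, 6, 10, 16, 26 → 42 (each term is the sum of the two before it).
Column b: letters move forward 1 place in the alphabet, so J, K, L, M, N → O.
Column c: -7, -4, -2, -1, -1 → -2 (differences are 3, 2, 1, … (decreasing by 1 each time)).
So the next row is 42  O  -2.

42  O  -2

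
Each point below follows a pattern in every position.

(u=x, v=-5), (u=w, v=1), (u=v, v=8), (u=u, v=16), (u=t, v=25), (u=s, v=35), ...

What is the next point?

(u=r, v=46)

U goes x, w, v, u, t, s → r (letters move back 1 place in the alphabet).
V — differences are 6, 7, 8, … (increasing by 1 each time): -5, 1, 8, 16, 25, 35 → 46.
Putting it together: (u=r, v=46).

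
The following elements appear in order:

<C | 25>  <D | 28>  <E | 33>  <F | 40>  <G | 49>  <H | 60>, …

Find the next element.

Letter: letters move forward 1 place in the alphabet; C, D, E, F, G, H → I.
Second part: differences are 3, 5, 7, … (increasing by 2 each time), so 25, 28, 33, 40, 49, 60 → 73.
Putting it together: <I | 73>.

<I | 73>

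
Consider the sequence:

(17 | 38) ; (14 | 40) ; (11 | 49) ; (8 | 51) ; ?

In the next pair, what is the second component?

Second component: alternating steps +2, +9, +2, +9, …; 38, 40, 49, 51 → 60.

60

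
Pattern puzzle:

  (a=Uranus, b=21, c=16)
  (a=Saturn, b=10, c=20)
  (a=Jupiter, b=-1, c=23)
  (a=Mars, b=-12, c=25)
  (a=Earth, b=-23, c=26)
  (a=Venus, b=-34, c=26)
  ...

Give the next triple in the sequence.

A goes Uranus, Saturn, Jupiter, Mars, Earth, Venus → Mercury (runs backward through the planets Mercury→Neptune).
B: −11 each step; 21, 10, -1, -12, -23, -34 → -45.
C: differences are 4, 3, 2, … (decreasing by 1 each time); 16, 20, 23, 25, 26, 26 → 25.
Putting it together: (a=Mercury, b=-45, c=25).

(a=Mercury, b=-45, c=25)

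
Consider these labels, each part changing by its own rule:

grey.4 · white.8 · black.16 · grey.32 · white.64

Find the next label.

Shade: repeats grey → white → black; grey, white, black, grey, white → black.
For the second component, ×2 each step: 4, 8, 16, 32, 64 → 128.
Putting it together: black.128.

black.128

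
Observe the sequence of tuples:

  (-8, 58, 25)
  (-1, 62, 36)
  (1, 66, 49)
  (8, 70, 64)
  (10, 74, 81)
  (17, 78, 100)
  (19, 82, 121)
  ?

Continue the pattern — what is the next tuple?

First part: alternating steps +7, +2, +7, +2, …, so -8, -1, 1, 8, 10, 17, 19 → 26.
Second part: 58, 62, 66, 70, 74, 78, 82 → 86 (+4 each step).
Third part: perfect squares: 5², 6², 7², …; 25, 36, 49, 64, 81, 100, 121 → 144.
Combining the parts gives (26, 86, 144).

(26, 86, 144)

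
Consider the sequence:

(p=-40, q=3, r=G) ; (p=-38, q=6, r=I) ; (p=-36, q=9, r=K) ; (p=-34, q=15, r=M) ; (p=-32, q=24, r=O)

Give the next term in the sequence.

P goes -40, -38, -36, -34, -32 → -30 (+2 each step).
Q: each term is the sum of the two before it, so 3, 6, 9, 15, 24 → 39.
R: letters move forward 2 places in the alphabet; G, I, K, M, O → Q.
Combining the parts gives (p=-30, q=39, r=Q).

(p=-30, q=39, r=Q)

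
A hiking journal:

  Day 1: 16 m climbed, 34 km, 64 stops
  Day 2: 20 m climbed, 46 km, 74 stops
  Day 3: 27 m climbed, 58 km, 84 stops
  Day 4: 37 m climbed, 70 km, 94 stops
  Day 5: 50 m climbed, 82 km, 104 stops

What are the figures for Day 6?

66 m climbed, 94 km, 114 stops

M climbed goes 16, 20, 27, 37, 50 → 66 (differences are 4, 7, 10, … (increasing by 3 each time)).
Km: +12 each step; 34, 46, 58, 70, 82 → 94.
Stops: 64, 74, 84, 94, 104 → 114 (+10 each step).
So the next line is 66 m climbed, 94 km, 114 stops.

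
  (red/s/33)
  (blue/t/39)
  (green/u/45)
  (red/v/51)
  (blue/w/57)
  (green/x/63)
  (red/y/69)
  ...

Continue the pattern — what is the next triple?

(blue/z/75)

Colour: red, blue, green, red, blue, green, red → blue (repeats red → blue → green).
Letter: letters move forward 1 place in the alphabet; s, t, u, v, w, x, y → z.
Third part goes 33, 39, 45, 51, 57, 63, 69 → 75 (+6 each step).
Combining the parts gives (blue/z/75).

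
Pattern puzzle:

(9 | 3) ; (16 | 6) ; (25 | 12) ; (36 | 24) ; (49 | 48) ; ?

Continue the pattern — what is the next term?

(64 | 96)

First value: perfect squares: 3², 4², 5², …; 9, 16, 25, 36, 49 → 64.
For the second value, ×2 each step: 3, 6, 12, 24, 48 → 96.
So the next term is (64 | 96).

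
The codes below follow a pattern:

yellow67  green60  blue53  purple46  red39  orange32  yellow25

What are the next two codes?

Colour: yellow, green, blue, purple, red, orange, yellow → green → blue (repeats yellow → green → blue → purple → red → orange).
Second component: −7 each step; 67, 60, 53, 46, 39, 32, 25 → 18 → 11.
Putting the parts together: green18 and then blue11.

green18, blue11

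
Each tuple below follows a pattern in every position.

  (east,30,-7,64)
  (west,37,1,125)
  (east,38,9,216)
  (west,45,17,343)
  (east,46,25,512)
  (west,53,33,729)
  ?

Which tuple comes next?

(east,54,41,1000)

Direction goes east, west, east, west, east, west → east (alternates east ↔ west).
For the second value, alternating steps +7, +1, +7, +1, …: 30, 37, 38, 45, 46, 53 → 54.
Third value goes -7, 1, 9, 17, 25, 33 → 41 (+8 each step).
Fourth value: perfect cubes: 4³, 5³, 6³, …, so 64, 125, 216, 343, 512, 729 → 1000.
So the next tuple is (east,54,41,1000).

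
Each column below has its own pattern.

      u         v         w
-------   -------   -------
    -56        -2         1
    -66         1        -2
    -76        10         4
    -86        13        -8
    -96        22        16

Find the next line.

-106  25  -32

Column u goes -56, -66, -76, -86, -96 → -106 (−10 each step).
Column v goes -2, 1, 10, 13, 22 → 25 (alternating steps +3, +9, +3, +9, …).
Column w — ×(-2) each step: 1, -2, 4, -8, 16 → -32.
Combining the parts gives -106  25  -32.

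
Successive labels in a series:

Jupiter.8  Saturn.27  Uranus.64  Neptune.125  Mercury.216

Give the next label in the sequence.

Planet: Jupiter, Saturn, Uranus, Neptune, Mercury → Venus (runs through the planets Mercury→Neptune).
Second component: perfect cubes: 2³, 3³, 4³, …, so 8, 27, 64, 125, 216 → 343.
So the next label is Venus.343.

Venus.343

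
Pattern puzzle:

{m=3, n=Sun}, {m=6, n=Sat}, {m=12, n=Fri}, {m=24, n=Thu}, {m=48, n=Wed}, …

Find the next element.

M: 3, 6, 12, 24, 48 → 96 (×2 each step).
N — runs backward through the weekdays Mon→Sun: Sun, Sat, Fri, Thu, Wed → Tue.
So the next element is {m=96, n=Tue}.

{m=96, n=Tue}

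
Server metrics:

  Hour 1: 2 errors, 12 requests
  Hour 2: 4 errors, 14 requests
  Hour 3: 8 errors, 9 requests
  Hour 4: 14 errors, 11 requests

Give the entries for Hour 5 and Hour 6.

22 errors, 6 requests; 32 errors, 8 requests

Errors: 2, 4, 8, 14 → 22 → 32 (differences are 2, 4, 6, … (increasing by 2 each time)).
Requests: alternating steps +2, −5, +2, −5, …, so 12, 14, 9, 11 → 6 → 8.
Putting the parts together: 22 errors, 6 requests and then 32 errors, 8 requests.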